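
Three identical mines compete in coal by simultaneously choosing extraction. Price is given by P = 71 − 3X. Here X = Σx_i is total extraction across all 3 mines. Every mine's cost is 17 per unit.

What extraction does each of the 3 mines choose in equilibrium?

4.5

A representative mine's profit is π_i = x_i(71 − 3X) − 17x_i, with X = x_i + Σ_{j≠i} x_j.
First-order condition: 54 − 6x_i − 3Σ_{j≠i} x_j = 0.
In a symmetric equilibrium every mine chooses the same x, so Σ_{j≠i} x_j = 2x. The condition becomes 54 − 12x = 0, giving x = 54/12 = 4.5.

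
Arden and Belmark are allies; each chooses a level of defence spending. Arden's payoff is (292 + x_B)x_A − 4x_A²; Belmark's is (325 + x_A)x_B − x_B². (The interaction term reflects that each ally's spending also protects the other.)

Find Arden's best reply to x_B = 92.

48

Expanding Arden's payoff: 292x_A + x_Bx_A − 4x_A².
∂π/∂x_A = 292 + x_B − 8x_A = 0, so x_A = 36.5 + 0.125x_B.
At x_B = 92: x_A = 36.5 + 0.125·92 = 48.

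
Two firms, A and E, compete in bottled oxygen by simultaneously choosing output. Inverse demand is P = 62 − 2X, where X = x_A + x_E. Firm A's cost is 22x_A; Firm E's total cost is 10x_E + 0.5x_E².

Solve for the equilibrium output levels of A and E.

6, 8

Firm A's profit: π = x_A(62 − 2(x_A + x_E)) − 22x_A.
∂π/∂x_A = 40 − 4x_A − 2x_E = 0, so x_A = 10 − 0.5x_E.
For E: ∂π/∂x_E = 52 − 5x_E − 2x_A = 0 ⇒ x_E = 10.4 − 0.4x_A.
Solving the two reaction functions simultaneously: (1 − (−0.5)(−0.4))x_A = 10 − 0.5·10.4, so 0.8x_A = 4.8 and x_A = 6.
Then x_E = 10.4 − 0.4·6 = 8.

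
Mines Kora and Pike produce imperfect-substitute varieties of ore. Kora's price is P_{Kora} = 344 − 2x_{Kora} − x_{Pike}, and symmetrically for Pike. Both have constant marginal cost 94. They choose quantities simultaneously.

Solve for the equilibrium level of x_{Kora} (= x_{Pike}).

Mine Kora's profit: π = x_{Kora}(344 − 2x_{Kora} − x_{Pike}) − 94x_{Kora}.
∂π/∂x_{Kora} = 250 − 4x_{Kora} − x_{Pike} = 0 ⇒ x_{Kora} = 62.5 − 0.25x_{Pike}.
Setting x_{Kora} = x_{Pike} in the reaction function: x_{Kora} = 62.5 − 0.25x_{Kora}, so x_{Kora} = 62.5 / 1.25 = 50.

50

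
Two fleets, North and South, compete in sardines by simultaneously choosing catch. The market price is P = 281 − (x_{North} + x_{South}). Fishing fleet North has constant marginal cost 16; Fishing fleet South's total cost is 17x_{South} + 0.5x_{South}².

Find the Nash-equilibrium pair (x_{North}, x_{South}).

106.2, 52.6

Fishing fleet North's profit: π = x_{North}(281 − (x_{North} + x_{South})) − 16x_{North}.
∂π/∂x_{North} = 265 − 2x_{North} − x_{South} = 0, so x_{North} = 132.5 − 0.5x_{South}.
For South: ∂π/∂x_{South} = 264 − 3x_{South} − x_{North} = 0 ⇒ x_{South} = 88 − (1/3)x_{North}.
Plugging x_{South} into North's best response: x_{North} = 132.5 − 0.5(88 − (1/3)x_{North}) ⇒ (5/6)x_{North} = 88.5, so x_{North} = 106.2.
Then x_{South} = 88 − (1/3)·106.2 = 52.6.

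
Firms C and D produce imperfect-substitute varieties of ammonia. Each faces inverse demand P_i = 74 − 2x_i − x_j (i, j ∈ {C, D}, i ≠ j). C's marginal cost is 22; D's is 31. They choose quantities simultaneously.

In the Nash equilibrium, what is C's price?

44

Firm C's profit: π = x_C(74 − 2x_C − x_D) − 22x_C.
∂π/∂x_C = 52 − 4x_C − x_D = 0 ⇒ x_C = 13 − 0.25x_D.
Similarly x_D = 10.75 − 0.25x_C.
Substituting the second reaction function into the first: x_C = 13 − 0.25(10.75 − 0.25x_C), which gives 0.9375x_C = 10.3125 ⇒ x_C = 11.
Then x_D = 10.75 − 0.25·11 = 8.
P_C = 74 − 2·11 − 8 = 44.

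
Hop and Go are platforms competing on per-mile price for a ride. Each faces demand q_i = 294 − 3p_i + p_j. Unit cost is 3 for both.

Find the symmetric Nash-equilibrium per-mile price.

60.6

Hop's profit: π = (p_{Hop} − 3)(294 − 3p_{Hop} + p_{Go}).
∂π/∂p_{Hop} = 303 − 6p_{Hop} + p_{Go} = 0 ⇒ p_{Hop} = 50.5 + (1/6)p_{Go}.
The game is symmetric, so in equilibrium p_{Go} = p_{Hop}: the reaction function gives (5/6)p_{Hop} = 50.5, hence p_{Hop} = 60.6.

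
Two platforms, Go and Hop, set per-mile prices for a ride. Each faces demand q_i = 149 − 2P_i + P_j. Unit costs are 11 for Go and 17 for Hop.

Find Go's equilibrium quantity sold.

Go's profit: π = (P_{Go} − 11)(149 − 2P_{Go} + P_{Hop}).
∂π/∂P_{Go} = 171 − 4P_{Go} + P_{Hop} = 0 ⇒ P_{Go} = 42.75 + 0.25P_{Hop}.
Similarly P_{Hop} = 45.75 + 0.25P_{Go}.
Solving the two reaction functions simultaneously: (1 − (0.25)(0.25))P_{Go} = 42.75 + 0.25·45.75, so 0.9375P_{Go} = 54.1875 and P_{Go} = 57.8.
Then P_{Hop} = 45.75 + 0.25·57.8 = 60.2.
q_{Go} = 149 − 2·57.8 + 60.2 = 93.6.

93.6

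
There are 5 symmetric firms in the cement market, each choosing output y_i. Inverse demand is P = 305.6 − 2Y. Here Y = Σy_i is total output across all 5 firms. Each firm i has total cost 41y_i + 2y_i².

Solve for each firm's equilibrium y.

16.5375

A representative firm's profit is π_i = y_i(305.6 − 2Y) − 41y_i − 2y_i², with Y = y_i + Σ_{j≠i} y_j.
First-order condition: 264.6 − 8y_i − 2Σ_{j≠i} y_j = 0.
With identical firms, set every y_j = y: then 264.6 − 8y − 8y = 0, i.e. y = 264.6/16 = 16.5375.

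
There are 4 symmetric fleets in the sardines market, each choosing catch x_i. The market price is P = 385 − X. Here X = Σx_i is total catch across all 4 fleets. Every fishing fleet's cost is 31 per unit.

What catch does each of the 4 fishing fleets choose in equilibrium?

A representative fishing fleet's profit is π_i = x_i(385 − X) − 31x_i, with X = x_i + Σ_{j≠i} x_j.
First-order condition: 354 − 2x_i − Σ_{j≠i} x_j = 0.
In a symmetric equilibrium every fishing fleet chooses the same x, so Σ_{j≠i} x_j = 3x. The condition becomes 354 − 5x = 0, giving x = 354/5 = 70.8.

70.8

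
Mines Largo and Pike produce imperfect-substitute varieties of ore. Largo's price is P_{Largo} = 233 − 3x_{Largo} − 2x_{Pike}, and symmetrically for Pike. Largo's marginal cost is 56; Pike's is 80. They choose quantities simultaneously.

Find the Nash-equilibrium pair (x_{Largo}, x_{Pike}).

23.625, 17.625

Mine Largo's profit: π = x_{Largo}(233 − 3x_{Largo} − 2x_{Pike}) − 56x_{Largo}.
∂π/∂x_{Largo} = 177 − 6x_{Largo} − 2x_{Pike} = 0 ⇒ x_{Largo} = 29.5 − (1/3)x_{Pike}.
Similarly x_{Pike} = 25.5 − (1/3)x_{Largo}.
Plugging x_{Pike} into Largo's best response: x_{Largo} = 29.5 − (1/3)(25.5 − (1/3)x_{Largo}) ⇒ (8/9)x_{Largo} = 21, so x_{Largo} = 23.625.
Then x_{Pike} = 25.5 − (1/3)·23.625 = 17.625.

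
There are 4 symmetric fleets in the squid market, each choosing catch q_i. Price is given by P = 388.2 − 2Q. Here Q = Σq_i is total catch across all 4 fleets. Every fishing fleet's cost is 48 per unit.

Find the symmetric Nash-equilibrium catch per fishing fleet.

A representative fishing fleet's profit is π_i = q_i(388.2 − 2Q) − 48q_i, with Q = q_i + Σ_{j≠i} q_j.
First-order condition: 340.2 − 4q_i − 2Σ_{j≠i} q_j = 0.
Imposing symmetry (q_j = q for all j) turns Σ_{j≠i} q_j into 3q, so 340.2 = 10q and q = 34.02.

34.02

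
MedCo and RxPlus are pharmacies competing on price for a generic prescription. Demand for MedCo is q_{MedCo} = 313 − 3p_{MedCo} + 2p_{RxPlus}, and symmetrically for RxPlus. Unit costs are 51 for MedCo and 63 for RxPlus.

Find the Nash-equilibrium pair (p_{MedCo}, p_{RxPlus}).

MedCo's profit: π = (p_{MedCo} − 51)(313 − 3p_{MedCo} + 2p_{RxPlus}).
∂π/∂p_{MedCo} = 466 − 6p_{MedCo} + 2p_{RxPlus} = 0 ⇒ p_{MedCo} = 233/3 + (1/3)p_{RxPlus}.
Similarly p_{RxPlus} = 251/3 + (1/3)p_{MedCo}.
Plugging p_{RxPlus} into MedCo's best response: p_{MedCo} = 233/3 + (1/3)(251/3 + (1/3)p_{MedCo}) ⇒ (8/9)p_{MedCo} = 950/9, so p_{MedCo} = 118.75.
Then p_{RxPlus} = 251/3 + (1/3)·118.75 = 123.25.

118.75, 123.25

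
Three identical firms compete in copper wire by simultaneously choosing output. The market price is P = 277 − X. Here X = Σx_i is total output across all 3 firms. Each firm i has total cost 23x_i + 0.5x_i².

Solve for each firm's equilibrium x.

50.8

A representative firm's profit is π_i = x_i(277 − X) − 23x_i − 0.5x_i², with X = x_i + Σ_{j≠i} x_j.
First-order condition: 254 − 3x_i − Σ_{j≠i} x_j = 0.
With identical firms, set every x_j = x: then 254 − 3x − 2x = 0, i.e. x = 254/5 = 50.8.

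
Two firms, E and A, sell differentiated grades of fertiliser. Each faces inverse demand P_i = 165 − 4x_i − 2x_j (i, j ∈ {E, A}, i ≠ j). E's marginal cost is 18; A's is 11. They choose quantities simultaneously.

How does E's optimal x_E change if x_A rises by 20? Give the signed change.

Firm E's profit: π = x_E(165 − 4x_E − 2x_A) − 18x_E.
∂π/∂x_E = 147 − 8x_E − 2x_A = 0 ⇒ x_E = 18.375 − 0.25x_A.
The reaction-function slope is −0.25, so a 20-unit rise in x_A moves x_E by −0.25 × 20 = −5. E's best response falls — the actions are strategic substitutes.

-5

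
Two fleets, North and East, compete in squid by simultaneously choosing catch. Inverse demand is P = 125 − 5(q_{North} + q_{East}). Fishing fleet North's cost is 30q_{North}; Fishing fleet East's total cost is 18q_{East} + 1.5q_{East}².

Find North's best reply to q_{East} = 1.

9

Fishing fleet North's profit: π = q_{North}(125 − 5(q_{North} + q_{East})) − 30q_{North}.
∂π/∂q_{North} = 95 − 10q_{North} − 5q_{East} = 0, so q_{North} = 9.5 − 0.5q_{East}.
At q_{East} = 1: q_{North} = 9.5 − 0.5·1 = 9.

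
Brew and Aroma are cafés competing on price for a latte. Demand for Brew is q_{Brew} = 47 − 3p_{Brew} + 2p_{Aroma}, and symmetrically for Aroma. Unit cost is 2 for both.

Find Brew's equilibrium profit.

Brew's profit: π = (p_{Brew} − 2)(47 − 3p_{Brew} + 2p_{Aroma}).
∂π/∂p_{Brew} = 53 − 6p_{Brew} + 2p_{Aroma} = 0 ⇒ p_{Brew} = 53/6 + (1/3)p_{Aroma}.
By symmetry p_{Aroma} = p_{Brew}; substituting into the reaction function, (2/3)p_{Brew} = 53/6 and p_{Brew} = 13.25.
q_{Brew} = 47 − 3·13.25 + 2·13.25 = 33.75.
Profit = (13.25 − 2)·33.75 = 379.6875.

379.6875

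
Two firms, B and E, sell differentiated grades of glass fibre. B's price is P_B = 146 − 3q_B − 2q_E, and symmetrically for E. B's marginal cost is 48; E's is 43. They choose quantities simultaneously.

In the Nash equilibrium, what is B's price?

Firm B's profit: π = q_B(146 − 3q_B − 2q_E) − 48q_B.
∂π/∂q_B = 98 − 6q_B − 2q_E = 0 ⇒ q_B = 49/3 − (1/3)q_E.
Similarly q_E = 103/6 − (1/3)q_B.
Plugging q_E into B's best response: q_B = 49/3 − (1/3)(103/6 − (1/3)q_B) ⇒ (8/9)q_B = 191/18, so q_B = 11.9375.
Then q_E = 103/6 − (1/3)·11.9375 = 13.1875.
P_B = 146 − 3·11.9375 − 2·13.1875 = 83.8125.

83.8125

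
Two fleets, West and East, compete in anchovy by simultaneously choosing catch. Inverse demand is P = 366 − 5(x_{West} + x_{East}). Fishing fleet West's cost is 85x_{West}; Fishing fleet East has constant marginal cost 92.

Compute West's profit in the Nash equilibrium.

1843.2

Fishing fleet West's profit: π = x_{West}(366 − 5(x_{West} + x_{East})) − 85x_{West}.
∂π/∂x_{West} = 281 − 10x_{West} − 5x_{East} = 0, so x_{West} = 28.1 − 0.5x_{East}.
By the same steps for East: x_{East} = 27.4 − 0.5x_{West}.
Substituting the second reaction function into the first: x_{West} = 28.1 − 0.5(27.4 − 0.5x_{West}), which gives 0.75x_{West} = 14.4 ⇒ x_{West} = 19.2.
Then x_{East} = 27.4 − 0.5·19.2 = 17.8.
Price P = 366 − 5·37 = 181.
West's profit: (181 − 85)·19.2 = 1843.2.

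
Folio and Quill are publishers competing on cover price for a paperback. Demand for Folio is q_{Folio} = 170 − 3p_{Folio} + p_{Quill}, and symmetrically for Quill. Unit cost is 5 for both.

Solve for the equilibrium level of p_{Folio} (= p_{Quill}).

Folio's profit: π = (p_{Folio} − 5)(170 − 3p_{Folio} + p_{Quill}).
∂π/∂p_{Folio} = 185 − 6p_{Folio} + p_{Quill} = 0 ⇒ p_{Folio} = 185/6 + (1/6)p_{Quill}.
By symmetry p_{Quill} = p_{Folio}; substituting into the reaction function, (5/6)p_{Folio} = 185/6 and p_{Folio} = 37.

37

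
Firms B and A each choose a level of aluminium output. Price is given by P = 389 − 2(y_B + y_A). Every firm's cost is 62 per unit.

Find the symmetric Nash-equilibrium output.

Firm B's profit: π = y_B(389 − 2(y_B + y_A)) − 62y_B.
∂π/∂y_B = 327 − 4y_B − 2y_A = 0, so y_B = 81.75 − 0.5y_A.
By symmetry y_A = y_B; substituting into the reaction function, 1.5y_B = 81.75 and y_B = 54.5.

54.5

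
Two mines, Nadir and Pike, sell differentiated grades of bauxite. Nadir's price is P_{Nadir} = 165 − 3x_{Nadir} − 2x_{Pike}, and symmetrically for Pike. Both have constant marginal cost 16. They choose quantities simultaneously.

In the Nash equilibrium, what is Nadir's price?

Mine Nadir's profit: π = x_{Nadir}(165 − 3x_{Nadir} − 2x_{Pike}) − 16x_{Nadir}.
∂π/∂x_{Nadir} = 149 − 6x_{Nadir} − 2x_{Pike} = 0 ⇒ x_{Nadir} = 149/6 − (1/3)x_{Pike}.
The game is symmetric, so in equilibrium x_{Pike} = x_{Nadir}: the reaction function gives (4/3)x_{Nadir} = 149/6, hence x_{Nadir} = 18.625.
P_{Nadir} = 165 − 3·18.625 − 2·18.625 = 71.875.

71.875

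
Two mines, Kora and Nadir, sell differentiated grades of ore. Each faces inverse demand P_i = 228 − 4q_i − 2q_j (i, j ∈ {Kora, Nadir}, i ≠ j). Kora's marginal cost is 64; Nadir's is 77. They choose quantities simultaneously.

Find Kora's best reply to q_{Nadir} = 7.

18.75

Mine Kora's profit: π = q_{Kora}(228 − 4q_{Kora} − 2q_{Nadir}) − 64q_{Kora}.
∂π/∂q_{Kora} = 164 − 8q_{Kora} − 2q_{Nadir} = 0 ⇒ q_{Kora} = 20.5 − 0.25q_{Nadir}.
At q_{Nadir} = 7: q_{Kora} = 20.5 − 0.25·7 = 18.75.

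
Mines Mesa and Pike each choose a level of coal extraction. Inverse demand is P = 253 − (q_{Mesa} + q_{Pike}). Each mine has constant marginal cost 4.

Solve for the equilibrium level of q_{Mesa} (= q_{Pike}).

83

Mine Mesa's profit: π = q_{Mesa}(253 − (q_{Mesa} + q_{Pike})) − 4q_{Mesa}.
∂π/∂q_{Mesa} = 249 − 2q_{Mesa} − q_{Pike} = 0, so q_{Mesa} = 124.5 − 0.5q_{Pike}.
The game is symmetric, so in equilibrium q_{Pike} = q_{Mesa}: the reaction function gives 1.5q_{Mesa} = 124.5, hence q_{Mesa} = 83.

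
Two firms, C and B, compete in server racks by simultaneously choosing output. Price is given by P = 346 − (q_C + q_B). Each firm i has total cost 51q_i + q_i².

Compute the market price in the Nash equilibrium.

Firm C's profit: π = q_C(346 − (q_C + q_B)) − 51q_C − q_C².
∂π/∂q_C = 295 − 4q_C − q_B = 0, so q_C = 73.75 − 0.25q_B.
By symmetry q_B = q_C; substituting into the reaction function, 1.25q_C = 73.75 and q_C = 59.
Equilibrium price: P = 346 − 118 = 228.

228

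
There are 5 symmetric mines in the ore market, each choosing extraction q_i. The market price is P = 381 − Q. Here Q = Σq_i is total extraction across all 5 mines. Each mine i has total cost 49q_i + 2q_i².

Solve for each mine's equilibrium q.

33.2

A representative mine's profit is π_i = q_i(381 − Q) − 49q_i − 2q_i², with Q = q_i + Σ_{j≠i} q_j.
First-order condition: 332 − 6q_i − Σ_{j≠i} q_j = 0.
In a symmetric equilibrium every mine chooses the same q, so Σ_{j≠i} q_j = 4q. The condition becomes 332 − 10q = 0, giving q = 332/10 = 33.2.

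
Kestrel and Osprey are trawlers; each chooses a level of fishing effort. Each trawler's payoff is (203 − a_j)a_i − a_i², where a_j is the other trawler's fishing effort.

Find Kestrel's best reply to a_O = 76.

Kestrel's payoff is (203 − a_O)a_K − a_K².
∂π/∂a_K = 203 − a_O − 2a_K = 0, so a_K = 101.5 − 0.5a_O.
At a_O = 76: a_K = 101.5 − 0.5·76 = 63.5.

63.5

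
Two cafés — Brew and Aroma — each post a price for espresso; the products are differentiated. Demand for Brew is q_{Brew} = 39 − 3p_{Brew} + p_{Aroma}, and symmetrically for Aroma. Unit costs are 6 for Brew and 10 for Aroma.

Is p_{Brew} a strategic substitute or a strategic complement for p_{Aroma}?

Brew's profit: π = (p_{Brew} − 6)(39 − 3p_{Brew} + p_{Aroma}).
∂π/∂p_{Brew} = 57 − 6p_{Brew} + p_{Aroma} = 0 ⇒ p_{Brew} = 9.5 + (1/6)p_{Aroma}.
The best-response slope dp_{Brew}/dp_{Aroma} = 1/6 > 0: the reaction function is upward-sloping, so the choices are strategic complements.

strategic complements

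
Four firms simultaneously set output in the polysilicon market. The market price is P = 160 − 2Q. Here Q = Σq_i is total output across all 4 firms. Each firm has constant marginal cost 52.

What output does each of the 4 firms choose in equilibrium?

A representative firm's profit is π_i = q_i(160 − 2Q) − 52q_i, with Q = q_i + Σ_{j≠i} q_j.
First-order condition: 108 − 4q_i − 2Σ_{j≠i} q_j = 0.
Imposing symmetry (q_j = q for all j) turns Σ_{j≠i} q_j into 3q, so 108 = 10q and q = 10.8.

10.8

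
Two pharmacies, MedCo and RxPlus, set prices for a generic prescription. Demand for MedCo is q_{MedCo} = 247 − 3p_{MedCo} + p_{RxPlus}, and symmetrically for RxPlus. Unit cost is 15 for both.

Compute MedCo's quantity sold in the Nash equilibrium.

MedCo's profit: π = (p_{MedCo} − 15)(247 − 3p_{MedCo} + p_{RxPlus}).
∂π/∂p_{MedCo} = 292 − 6p_{MedCo} + p_{RxPlus} = 0 ⇒ p_{MedCo} = 146/3 + (1/6)p_{RxPlus}.
The game is symmetric, so in equilibrium p_{RxPlus} = p_{MedCo}: the reaction function gives (5/6)p_{MedCo} = 146/3, hence p_{MedCo} = 58.4.
q_{MedCo} = 247 − 3·58.4 + 58.4 = 130.2.

130.2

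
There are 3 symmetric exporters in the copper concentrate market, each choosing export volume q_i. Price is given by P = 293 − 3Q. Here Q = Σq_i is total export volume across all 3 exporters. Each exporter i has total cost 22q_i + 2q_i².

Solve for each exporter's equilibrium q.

A representative exporter's profit is π_i = q_i(293 − 3Q) − 22q_i − 2q_i², with Q = q_i + Σ_{j≠i} q_j.
First-order condition: 271 − 10q_i − 3Σ_{j≠i} q_j = 0.
Imposing symmetry (q_j = q for all j) turns Σ_{j≠i} q_j into 2q, so 271 = 16q and q = 16.9375.

16.9375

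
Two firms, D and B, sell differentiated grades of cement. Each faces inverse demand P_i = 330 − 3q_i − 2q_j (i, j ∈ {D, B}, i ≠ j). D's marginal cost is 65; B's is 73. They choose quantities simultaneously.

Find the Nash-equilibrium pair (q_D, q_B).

33.625, 31.625

Firm D's profit: π = q_D(330 − 3q_D − 2q_B) − 65q_D.
∂π/∂q_D = 265 − 6q_D − 2q_B = 0 ⇒ q_D = 265/6 − (1/3)q_B.
Similarly q_B = 257/6 − (1/3)q_D.
Substituting the second reaction function into the first: q_D = 265/6 − (1/3)(257/6 − (1/3)q_D), which gives (8/9)q_D = 269/9 ⇒ q_D = 33.625.
Then q_B = 257/6 − (1/3)·33.625 = 31.625.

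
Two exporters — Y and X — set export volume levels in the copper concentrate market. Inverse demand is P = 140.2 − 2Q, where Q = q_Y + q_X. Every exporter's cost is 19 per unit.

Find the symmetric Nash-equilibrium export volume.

Exporter Y's profit: π = q_Y(140.2 − 2(q_Y + q_X)) − 19q_Y.
∂π/∂q_Y = 121.2 − 4q_Y − 2q_X = 0, so q_Y = 30.3 − 0.5q_X.
Setting q_Y = q_X in the reaction function: q_Y = 30.3 − 0.5q_Y, so q_Y = 30.3 / 1.5 = 20.2.

20.2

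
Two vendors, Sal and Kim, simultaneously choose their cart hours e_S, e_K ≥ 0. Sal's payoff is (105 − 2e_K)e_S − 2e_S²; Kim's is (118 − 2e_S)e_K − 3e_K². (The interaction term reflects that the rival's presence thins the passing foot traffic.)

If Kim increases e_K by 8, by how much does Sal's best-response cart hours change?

-4

Expanding Sal's payoff: 105e_S − 2e_Ke_S − 2e_S².
∂π/∂e_S = 105 − 2e_K − 4e_S = 0, so e_S = 26.25 − 0.5e_K.
The reaction-function slope is −0.5, so an 8-unit rise in e_K moves e_S by −0.5 × 8 = −4. Sal's best response falls — the actions are strategic substitutes.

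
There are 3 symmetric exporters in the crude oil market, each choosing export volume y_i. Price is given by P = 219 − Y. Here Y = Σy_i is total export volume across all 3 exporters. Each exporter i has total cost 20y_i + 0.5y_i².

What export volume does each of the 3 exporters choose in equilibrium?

A representative exporter's profit is π_i = y_i(219 − Y) − 20y_i − 0.5y_i², with Y = y_i + Σ_{j≠i} y_j.
First-order condition: 199 − 3y_i − Σ_{j≠i} y_j = 0.
Imposing symmetry (y_j = y for all j) turns Σ_{j≠i} y_j into 2y, so 199 = 5y and y = 39.8.

39.8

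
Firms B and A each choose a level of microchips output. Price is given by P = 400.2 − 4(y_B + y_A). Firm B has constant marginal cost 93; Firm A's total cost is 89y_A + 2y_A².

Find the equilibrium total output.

Firm B's profit: π = y_B(400.2 − 4(y_B + y_A)) − 93y_B.
∂π/∂y_B = 307.2 − 8y_B − 4y_A = 0, so y_B = 38.4 − 0.5y_A.
For A: ∂π/∂y_A = 311.2 − 12y_A − 4y_B = 0 ⇒ y_A = 389/15 − (1/3)y_B.
Substituting the second reaction function into the first: y_B = 38.4 − 0.5(389/15 − (1/3)y_B), which gives (5/6)y_B = 763/30 ⇒ y_B = 30.52.
Then y_A = 389/15 − (1/3)·30.52 = 15.76.
Total output: 30.52 + 15.76 = 46.28.

46.28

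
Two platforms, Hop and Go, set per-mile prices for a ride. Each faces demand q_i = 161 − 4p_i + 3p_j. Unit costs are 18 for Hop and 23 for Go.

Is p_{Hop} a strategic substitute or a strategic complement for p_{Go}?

strategic complements

Hop's profit: π = (p_{Hop} − 18)(161 − 4p_{Hop} + 3p_{Go}).
∂π/∂p_{Hop} = 233 − 8p_{Hop} + 3p_{Go} = 0 ⇒ p_{Hop} = 29.125 + 0.375p_{Go}.
The best-response slope dp_{Hop}/dp_{Go} = 0.375 > 0: the reaction function is upward-sloping, so the choices are strategic complements.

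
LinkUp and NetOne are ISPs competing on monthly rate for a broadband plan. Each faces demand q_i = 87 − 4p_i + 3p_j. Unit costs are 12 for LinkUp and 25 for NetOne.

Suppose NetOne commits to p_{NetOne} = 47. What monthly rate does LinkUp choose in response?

34.5

LinkUp's profit: π = (p_{LinkUp} − 12)(87 − 4p_{LinkUp} + 3p_{NetOne}).
∂π/∂p_{LinkUp} = 135 − 8p_{LinkUp} + 3p_{NetOne} = 0 ⇒ p_{LinkUp} = 16.875 + 0.375p_{NetOne}.
At p_{NetOne} = 47: p_{LinkUp} = 16.875 + 0.375·47 = 34.5.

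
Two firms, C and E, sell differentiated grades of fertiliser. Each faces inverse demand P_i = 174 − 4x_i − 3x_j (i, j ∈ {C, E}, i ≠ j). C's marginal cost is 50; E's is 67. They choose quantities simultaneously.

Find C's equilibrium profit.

Firm C's profit: π = x_C(174 − 4x_C − 3x_E) − 50x_C.
∂π/∂x_C = 124 − 8x_C − 3x_E = 0 ⇒ x_C = 15.5 − 0.375x_E.
Similarly x_E = 13.375 − 0.375x_C.
Solving the two reaction functions simultaneously: (1 − (−0.375)(−0.375))x_C = 15.5 − 0.375·13.375, so (55/64)x_C = 671/64 and x_C = 12.2.
Then x_E = 13.375 − 0.375·12.2 = 8.8.
P_C = 174 − 4·12.2 − 3·8.8 = 98.8.
Profit = (98.8 − 50)·12.2 = 595.36.

595.36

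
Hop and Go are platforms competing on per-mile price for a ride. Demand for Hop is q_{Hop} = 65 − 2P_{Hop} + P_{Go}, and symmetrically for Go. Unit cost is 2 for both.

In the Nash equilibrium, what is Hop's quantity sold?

Hop's profit: π = (P_{Hop} − 2)(65 − 2P_{Hop} + P_{Go}).
∂π/∂P_{Hop} = 69 − 4P_{Hop} + P_{Go} = 0 ⇒ P_{Hop} = 17.25 + 0.25P_{Go}.
Setting P_{Hop} = P_{Go} in the reaction function: P_{Hop} = 17.25 + 0.25P_{Hop}, so P_{Hop} = 17.25 / 0.75 = 23.
q_{Hop} = 65 − 2·23 + 23 = 42.

42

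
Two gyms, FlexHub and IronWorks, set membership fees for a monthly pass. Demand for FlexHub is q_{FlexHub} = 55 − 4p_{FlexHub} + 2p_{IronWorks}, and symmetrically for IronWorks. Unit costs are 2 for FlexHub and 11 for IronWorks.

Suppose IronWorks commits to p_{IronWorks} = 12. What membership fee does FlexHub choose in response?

10.875

FlexHub's profit: π = (p_{FlexHub} − 2)(55 − 4p_{FlexHub} + 2p_{IronWorks}).
∂π/∂p_{FlexHub} = 63 − 8p_{FlexHub} + 2p_{IronWorks} = 0 ⇒ p_{FlexHub} = 7.875 + 0.25p_{IronWorks}.
At p_{IronWorks} = 12: p_{FlexHub} = 7.875 + 0.25·12 = 10.875.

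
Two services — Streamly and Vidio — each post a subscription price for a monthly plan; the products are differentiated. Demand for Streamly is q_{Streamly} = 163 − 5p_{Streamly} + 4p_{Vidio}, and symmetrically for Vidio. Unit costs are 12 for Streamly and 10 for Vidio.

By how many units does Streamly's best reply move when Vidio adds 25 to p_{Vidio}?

10

Streamly's profit: π = (p_{Streamly} − 12)(163 − 5p_{Streamly} + 4p_{Vidio}).
∂π/∂p_{Streamly} = 223 − 10p_{Streamly} + 4p_{Vidio} = 0 ⇒ p_{Streamly} = 22.3 + 0.4p_{Vidio}.
The reaction-function slope is 0.4, so a 25-unit rise in p_{Vidio} moves p_{Streamly} by 0.4 × 25 = 10. Streamly's best response rises — the actions are strategic complements.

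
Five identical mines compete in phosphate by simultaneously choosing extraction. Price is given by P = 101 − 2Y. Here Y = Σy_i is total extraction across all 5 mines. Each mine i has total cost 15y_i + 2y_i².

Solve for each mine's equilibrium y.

A representative mine's profit is π_i = y_i(101 − 2Y) − 15y_i − 2y_i², with Y = y_i + Σ_{j≠i} y_j.
First-order condition: 86 − 8y_i − 2Σ_{j≠i} y_j = 0.
With identical mines, set every y_j = y: then 86 − 8y − 8y = 0, i.e. y = 86/16 = 5.375.

5.375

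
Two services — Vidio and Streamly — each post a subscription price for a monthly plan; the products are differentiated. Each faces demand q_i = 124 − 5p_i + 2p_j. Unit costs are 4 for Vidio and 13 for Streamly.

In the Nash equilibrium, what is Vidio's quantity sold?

74.6875

Vidio's profit: π = (p_{Vidio} − 4)(124 − 5p_{Vidio} + 2p_{Streamly}).
∂π/∂p_{Vidio} = 144 − 10p_{Vidio} + 2p_{Streamly} = 0 ⇒ p_{Vidio} = 14.4 + 0.2p_{Streamly}.
Similarly p_{Streamly} = 18.9 + 0.2p_{Vidio}.
Plugging p_{Streamly} into Vidio's best response: p_{Vidio} = 14.4 + 0.2(18.9 + 0.2p_{Vidio}) ⇒ 0.96p_{Vidio} = 18.18, so p_{Vidio} = 18.9375.
Then p_{Streamly} = 18.9 + 0.2·18.9375 = 22.6875.
q_{Vidio} = 124 − 5·18.9375 + 2·22.6875 = 74.6875.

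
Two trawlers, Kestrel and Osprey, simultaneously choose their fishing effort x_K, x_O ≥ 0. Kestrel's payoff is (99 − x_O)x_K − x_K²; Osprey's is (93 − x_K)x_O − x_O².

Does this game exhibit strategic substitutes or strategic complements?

Expanding Kestrel's payoff: 99x_K − x_Ox_K − x_K².
∂π/∂x_K = 99 − x_O − 2x_K = 0, so x_K = 49.5 − 0.5x_O.
The best-response slope dx_K/dx_O = −0.5 < 0: the reaction function is downward-sloping, so the choices are strategic substitutes.

strategic substitutes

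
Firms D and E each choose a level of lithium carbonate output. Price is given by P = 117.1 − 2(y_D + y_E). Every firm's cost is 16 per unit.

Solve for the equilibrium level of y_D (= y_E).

Firm D's profit: π = y_D(117.1 − 2(y_D + y_E)) − 16y_D.
∂π/∂y_D = 101.1 − 4y_D − 2y_E = 0, so y_D = 25.275 − 0.5y_E.
Setting y_D = y_E in the reaction function: y_D = 25.275 − 0.5y_D, so y_D = 25.275 / 1.5 = 16.85.

16.85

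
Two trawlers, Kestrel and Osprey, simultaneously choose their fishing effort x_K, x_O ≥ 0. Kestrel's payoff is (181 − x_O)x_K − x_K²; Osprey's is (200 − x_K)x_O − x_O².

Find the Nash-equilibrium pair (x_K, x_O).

Expanding Kestrel's payoff: 181x_K − x_Ox_K − x_K².
∂π/∂x_K = 181 − x_O − 2x_K = 0, so x_K = 90.5 − 0.5x_O.
Likewise for Osprey: x_O = 100 − 0.5x_K.
Substituting the second reaction function into the first: x_K = 90.5 − 0.5(100 − 0.5x_K), which gives 0.75x_K = 40.5 ⇒ x_K = 54.
Then x_O = 100 − 0.5·54 = 73.

54, 73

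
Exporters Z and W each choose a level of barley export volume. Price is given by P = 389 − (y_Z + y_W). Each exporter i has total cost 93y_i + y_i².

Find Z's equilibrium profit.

Exporter Z's profit: π = y_Z(389 − (y_Z + y_W)) − 93y_Z − y_Z².
∂π/∂y_Z = 296 − 4y_Z − y_W = 0, so y_Z = 74 − 0.25y_W.
The game is symmetric, so in equilibrium y_W = y_Z: the reaction function gives 1.25y_Z = 74, hence y_Z = 59.2.
Price P = 389 − 118.4 = 270.6.
Z's profit: (270.6 − 93)·59.2 − (59.2)² = 7009.28.

7009.28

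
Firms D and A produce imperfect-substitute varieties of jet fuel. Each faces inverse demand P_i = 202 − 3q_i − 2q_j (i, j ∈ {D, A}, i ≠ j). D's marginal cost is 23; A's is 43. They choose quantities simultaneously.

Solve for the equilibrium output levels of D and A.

23.625, 18.625

Firm D's profit: π = q_D(202 − 3q_D − 2q_A) − 23q_D.
∂π/∂q_D = 179 − 6q_D − 2q_A = 0 ⇒ q_D = 179/6 − (1/3)q_A.
Similarly q_A = 26.5 − (1/3)q_D.
Plugging q_A into D's best response: q_D = 179/6 − (1/3)(26.5 − (1/3)q_D) ⇒ (8/9)q_D = 21, so q_D = 23.625.
Then q_A = 26.5 − (1/3)·23.625 = 18.625.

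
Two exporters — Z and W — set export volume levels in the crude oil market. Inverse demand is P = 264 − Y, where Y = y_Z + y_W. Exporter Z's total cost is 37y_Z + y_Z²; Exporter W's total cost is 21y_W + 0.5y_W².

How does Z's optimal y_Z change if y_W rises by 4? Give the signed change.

Exporter Z's profit: π = y_Z(264 − (y_Z + y_W)) − 37y_Z − y_Z².
∂π/∂y_Z = 227 − 4y_Z − y_W = 0, so y_Z = 56.75 − 0.25y_W.
The reaction-function slope is −0.25, so a 4-unit rise in y_W moves y_Z by −0.25 × 4 = −1. Z's best response falls — the actions are strategic substitutes.

-1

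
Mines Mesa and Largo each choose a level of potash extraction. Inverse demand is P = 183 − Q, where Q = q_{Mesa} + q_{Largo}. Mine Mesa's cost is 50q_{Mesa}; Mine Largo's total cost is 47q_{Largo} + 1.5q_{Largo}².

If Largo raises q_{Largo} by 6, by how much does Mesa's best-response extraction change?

Mine Mesa's profit: π = q_{Mesa}(183 − (q_{Mesa} + q_{Largo})) − 50q_{Mesa}.
∂π/∂q_{Mesa} = 133 − 2q_{Mesa} − q_{Largo} = 0, so q_{Mesa} = 66.5 − 0.5q_{Largo}.
The reaction-function slope is −0.5, so a 6-unit rise in q_{Largo} moves q_{Mesa} by −0.5 × 6 = −3. Mesa's best response falls — the actions are strategic substitutes.

-3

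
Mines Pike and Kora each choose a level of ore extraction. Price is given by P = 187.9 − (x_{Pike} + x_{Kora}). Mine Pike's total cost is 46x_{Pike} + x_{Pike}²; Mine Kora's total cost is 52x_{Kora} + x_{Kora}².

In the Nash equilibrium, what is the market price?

Mine Pike's profit: π = x_{Pike}(187.9 − (x_{Pike} + x_{Kora})) − 46x_{Pike} − x_{Pike}².
∂π/∂x_{Pike} = 141.9 − 4x_{Pike} − x_{Kora} = 0, so x_{Pike} = 35.475 − 0.25x_{Kora}.
By the same steps for Kora: x_{Kora} = 33.975 − 0.25x_{Pike}.
Substituting the second reaction function into the first: x_{Pike} = 35.475 − 0.25(33.975 − 0.25x_{Pike}), which gives 0.9375x_{Pike} = 4317/160 ⇒ x_{Pike} = 28.78.
Then x_{Kora} = 33.975 − 0.25·28.78 = 26.78.
Equilibrium price: P = 187.9 − 55.56 = 132.34.

132.34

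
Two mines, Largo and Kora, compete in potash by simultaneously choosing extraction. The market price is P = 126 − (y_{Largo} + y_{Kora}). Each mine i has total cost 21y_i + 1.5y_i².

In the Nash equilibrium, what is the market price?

Mine Largo's profit: π = y_{Largo}(126 − (y_{Largo} + y_{Kora})) − 21y_{Largo} − 1.5y_{Largo}².
∂π/∂y_{Largo} = 105 − 5y_{Largo} − y_{Kora} = 0, so y_{Largo} = 21 − 0.2y_{Kora}.
By symmetry y_{Kora} = y_{Largo}; substituting into the reaction function, 1.2y_{Largo} = 21 and y_{Largo} = 17.5.
Equilibrium price: P = 126 − 35 = 91.

91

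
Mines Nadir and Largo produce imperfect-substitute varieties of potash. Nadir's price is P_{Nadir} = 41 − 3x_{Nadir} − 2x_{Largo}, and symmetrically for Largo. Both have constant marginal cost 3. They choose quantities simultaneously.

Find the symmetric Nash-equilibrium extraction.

Mine Nadir's profit: π = x_{Nadir}(41 − 3x_{Nadir} − 2x_{Largo}) − 3x_{Nadir}.
∂π/∂x_{Nadir} = 38 − 6x_{Nadir} − 2x_{Largo} = 0 ⇒ x_{Nadir} = 19/3 − (1/3)x_{Largo}.
Setting x_{Nadir} = x_{Largo} in the reaction function: x_{Nadir} = 19/3 − (1/3)x_{Nadir}, so x_{Nadir} = (19/3) / (4/3) = 4.75.

4.75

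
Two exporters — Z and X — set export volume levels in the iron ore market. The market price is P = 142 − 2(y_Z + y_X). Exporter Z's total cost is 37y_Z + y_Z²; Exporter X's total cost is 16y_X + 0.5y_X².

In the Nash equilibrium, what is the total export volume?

Exporter Z's profit: π = y_Z(142 − 2(y_Z + y_X)) − 37y_Z − y_Z².
∂π/∂y_Z = 105 − 6y_Z − 2y_X = 0, so y_Z = 17.5 − (1/3)y_X.
For X: ∂π/∂y_X = 126 − 5y_X − 2y_Z = 0 ⇒ y_X = 25.2 − 0.4y_Z.
Plugging y_X into Z's best response: y_Z = 17.5 − (1/3)(25.2 − 0.4y_Z) ⇒ (13/15)y_Z = 9.1, so y_Z = 10.5.
Then y_X = 25.2 − 0.4·10.5 = 21.
Total export volume: 10.5 + 21 = 31.5.

31.5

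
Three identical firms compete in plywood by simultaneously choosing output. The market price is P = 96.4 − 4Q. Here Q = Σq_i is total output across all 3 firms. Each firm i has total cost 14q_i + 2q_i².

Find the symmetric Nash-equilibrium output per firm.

A representative firm's profit is π_i = q_i(96.4 − 4Q) − 14q_i − 2q_i², with Q = q_i + Σ_{j≠i} q_j.
First-order condition: 82.4 − 12q_i − 4Σ_{j≠i} q_j = 0.
Imposing symmetry (q_j = q for all j) turns Σ_{j≠i} q_j into 2q, so 82.4 = 20q and q = 4.12.

4.12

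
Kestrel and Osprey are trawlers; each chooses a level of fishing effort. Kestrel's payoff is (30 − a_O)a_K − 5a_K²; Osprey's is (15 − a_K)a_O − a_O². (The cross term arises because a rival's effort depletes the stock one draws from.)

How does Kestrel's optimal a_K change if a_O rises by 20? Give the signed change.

Expanding Kestrel's payoff: 30a_K − a_Oa_K − 5a_K².
∂π/∂a_K = 30 − a_O − 10a_K = 0, so a_K = 3 − 0.1a_O.
The reaction-function slope is −0.1, so a 20-unit rise in a_O moves a_K by −0.1 × 20 = −2. Kestrel's best response falls — the actions are strategic substitutes.

-2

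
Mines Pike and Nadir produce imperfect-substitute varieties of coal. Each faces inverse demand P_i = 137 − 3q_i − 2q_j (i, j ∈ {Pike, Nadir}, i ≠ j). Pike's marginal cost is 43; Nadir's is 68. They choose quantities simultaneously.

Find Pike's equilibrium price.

Mine Pike's profit: π = q_{Pike}(137 − 3q_{Pike} − 2q_{Nadir}) − 43q_{Pike}.
∂π/∂q_{Pike} = 94 − 6q_{Pike} − 2q_{Nadir} = 0 ⇒ q_{Pike} = 47/3 − (1/3)q_{Nadir}.
Similarly q_{Nadir} = 11.5 − (1/3)q_{Pike}.
Plugging q_{Nadir} into Pike's best response: q_{Pike} = 47/3 − (1/3)(11.5 − (1/3)q_{Pike}) ⇒ (8/9)q_{Pike} = 71/6, so q_{Pike} = 13.3125.
Then q_{Nadir} = 11.5 − (1/3)·13.3125 = 7.0625.
P_{Pike} = 137 − 3·13.3125 − 2·7.0625 = 82.9375.

82.9375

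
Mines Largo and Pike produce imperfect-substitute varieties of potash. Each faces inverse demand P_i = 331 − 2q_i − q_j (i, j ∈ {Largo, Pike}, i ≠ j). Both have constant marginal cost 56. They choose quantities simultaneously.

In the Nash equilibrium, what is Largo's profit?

6050

Mine Largo's profit: π = q_{Largo}(331 − 2q_{Largo} − q_{Pike}) − 56q_{Largo}.
∂π/∂q_{Largo} = 275 − 4q_{Largo} − q_{Pike} = 0 ⇒ q_{Largo} = 68.75 − 0.25q_{Pike}.
By symmetry q_{Pike} = q_{Largo}; substituting into the reaction function, 1.25q_{Largo} = 68.75 and q_{Largo} = 55.
P_{Largo} = 331 − 2·55 − 55 = 166.
Profit = (166 − 56)·55 = 6050.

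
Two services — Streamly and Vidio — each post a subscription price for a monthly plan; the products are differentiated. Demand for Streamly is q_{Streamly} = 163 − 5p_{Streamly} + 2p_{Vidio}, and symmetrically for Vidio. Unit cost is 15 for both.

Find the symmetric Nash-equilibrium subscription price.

29.75

Streamly's profit: π = (p_{Streamly} − 15)(163 − 5p_{Streamly} + 2p_{Vidio}).
∂π/∂p_{Streamly} = 238 − 10p_{Streamly} + 2p_{Vidio} = 0 ⇒ p_{Streamly} = 23.8 + 0.2p_{Vidio}.
Setting p_{Streamly} = p_{Vidio} in the reaction function: p_{Streamly} = 23.8 + 0.2p_{Streamly}, so p_{Streamly} = 23.8 / 0.8 = 29.75.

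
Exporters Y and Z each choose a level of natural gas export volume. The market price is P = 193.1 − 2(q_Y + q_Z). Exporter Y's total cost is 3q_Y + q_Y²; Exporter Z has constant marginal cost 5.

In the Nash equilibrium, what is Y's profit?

1107.0723

Exporter Y's profit: π = q_Y(193.1 − 2(q_Y + q_Z)) − 3q_Y − q_Y².
∂π/∂q_Y = 190.1 − 6q_Y − 2q_Z = 0, so q_Y = 1901/60 − (1/3)q_Z.
For Z: ∂π/∂q_Z = 188.1 − 4q_Z − 2q_Y = 0 ⇒ q_Z = 47.025 − 0.5q_Y.
Plugging q_Z into Y's best response: q_Y = 1901/60 − (1/3)(47.025 − 0.5q_Y) ⇒ (5/6)q_Y = 1921/120, so q_Y = 19.21.
Then q_Z = 47.025 − 0.5·19.21 = 37.42.
Price P = 193.1 − 2·56.63 = 79.84.
Y's profit: (79.84 − 3)·19.21 − (19.21)² = 1107.0723.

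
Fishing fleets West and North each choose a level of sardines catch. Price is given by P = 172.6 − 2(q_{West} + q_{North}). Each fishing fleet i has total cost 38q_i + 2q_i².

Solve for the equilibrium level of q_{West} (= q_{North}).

Fishing fleet West's profit: π = q_{West}(172.6 − 2(q_{West} + q_{North})) − 38q_{West} − 2q_{West}².
∂π/∂q_{West} = 134.6 − 8q_{West} − 2q_{North} = 0, so q_{West} = 16.825 − 0.25q_{North}.
Setting q_{West} = q_{North} in the reaction function: q_{West} = 16.825 − 0.25q_{West}, so q_{West} = 16.825 / 1.25 = 13.46.

13.46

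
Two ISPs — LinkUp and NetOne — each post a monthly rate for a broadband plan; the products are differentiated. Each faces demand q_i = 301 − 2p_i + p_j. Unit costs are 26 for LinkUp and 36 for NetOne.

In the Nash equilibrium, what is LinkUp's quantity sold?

LinkUp's profit: π = (p_{LinkUp} − 26)(301 − 2p_{LinkUp} + p_{NetOne}).
∂π/∂p_{LinkUp} = 353 − 4p_{LinkUp} + p_{NetOne} = 0 ⇒ p_{LinkUp} = 88.25 + 0.25p_{NetOne}.
Similarly p_{NetOne} = 93.25 + 0.25p_{LinkUp}.
Solving the two reaction functions simultaneously: (1 − (0.25)(0.25))p_{LinkUp} = 88.25 + 0.25·93.25, so 0.9375p_{LinkUp} = 111.5625 and p_{LinkUp} = 119.
Then p_{NetOne} = 93.25 + 0.25·119 = 123.
q_{LinkUp} = 301 − 2·119 + 123 = 186.

186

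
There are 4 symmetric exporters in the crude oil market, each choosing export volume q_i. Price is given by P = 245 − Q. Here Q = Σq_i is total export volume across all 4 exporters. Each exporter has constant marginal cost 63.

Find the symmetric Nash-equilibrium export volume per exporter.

A representative exporter's profit is π_i = q_i(245 − Q) − 63q_i, with Q = q_i + Σ_{j≠i} q_j.
First-order condition: 182 − 2q_i − Σ_{j≠i} q_j = 0.
In a symmetric equilibrium every exporter chooses the same q, so Σ_{j≠i} q_j = 3q. The condition becomes 182 − 5q = 0, giving q = 182/5 = 36.4.

36.4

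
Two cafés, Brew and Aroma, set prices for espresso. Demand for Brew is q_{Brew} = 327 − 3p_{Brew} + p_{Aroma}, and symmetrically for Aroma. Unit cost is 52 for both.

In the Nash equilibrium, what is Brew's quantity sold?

133.8

Brew's profit: π = (p_{Brew} − 52)(327 − 3p_{Brew} + p_{Aroma}).
∂π/∂p_{Brew} = 483 − 6p_{Brew} + p_{Aroma} = 0 ⇒ p_{Brew} = 80.5 + (1/6)p_{Aroma}.
By symmetry p_{Aroma} = p_{Brew}; substituting into the reaction function, (5/6)p_{Brew} = 80.5 and p_{Brew} = 96.6.
q_{Brew} = 327 − 3·96.6 + 96.6 = 133.8.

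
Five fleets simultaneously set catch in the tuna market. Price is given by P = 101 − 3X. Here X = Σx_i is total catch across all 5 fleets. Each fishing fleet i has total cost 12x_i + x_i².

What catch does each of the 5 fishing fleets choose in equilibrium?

4.45

A representative fishing fleet's profit is π_i = x_i(101 − 3X) − 12x_i − x_i², with X = x_i + Σ_{j≠i} x_j.
First-order condition: 89 − 8x_i − 3Σ_{j≠i} x_j = 0.
With identical fishing fleets, set every x_j = x: then 89 − 8x − 12x = 0, i.e. x = 89/20 = 4.45.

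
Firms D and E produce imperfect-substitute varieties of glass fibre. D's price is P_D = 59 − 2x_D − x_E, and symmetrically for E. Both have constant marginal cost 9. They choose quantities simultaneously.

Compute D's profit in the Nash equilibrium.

Firm D's profit: π = x_D(59 − 2x_D − x_E) − 9x_D.
∂π/∂x_D = 50 − 4x_D − x_E = 0 ⇒ x_D = 12.5 − 0.25x_E.
By symmetry x_E = x_D; substituting into the reaction function, 1.25x_D = 12.5 and x_D = 10.
P_D = 59 − 2·10 − 10 = 29.
Profit = (29 − 9)·10 = 200.

200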